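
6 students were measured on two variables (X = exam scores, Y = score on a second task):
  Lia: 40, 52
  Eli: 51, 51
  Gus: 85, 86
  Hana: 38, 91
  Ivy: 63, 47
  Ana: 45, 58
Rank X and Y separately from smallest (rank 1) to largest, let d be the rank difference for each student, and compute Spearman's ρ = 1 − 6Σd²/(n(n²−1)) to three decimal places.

-0.371

Ranks of variable 1: 2, 4, 6, 1, 5, 3
Ranks of variable 2: 3, 2, 5, 6, 1, 4
d = r₁ − r₂: -1, 2, 1, -5, 4, -1
d²: 1, 4, 1, 25, 16, 1; Σd² = 48
ρ = 1 − 6·48/(6·35) = 1 − 288/210 = -0.371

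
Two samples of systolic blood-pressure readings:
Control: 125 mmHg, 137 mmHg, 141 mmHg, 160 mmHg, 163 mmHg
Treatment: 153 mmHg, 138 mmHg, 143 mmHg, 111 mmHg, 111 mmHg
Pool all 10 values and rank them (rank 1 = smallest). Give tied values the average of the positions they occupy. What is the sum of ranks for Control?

32

Sorted (ascending): 111, 111, 125, 137, 138, 141, 143, 153, 160, 163
The 2 values of 111 occupy positions 1–2 → average rank (1+2)/2 = 1.5.
Control values → pooled ranks: 125→3, 137→4, 141→6, 160→9, 163→10
Rank sum = 3 + 4 + 6 + 9 + 10 = 32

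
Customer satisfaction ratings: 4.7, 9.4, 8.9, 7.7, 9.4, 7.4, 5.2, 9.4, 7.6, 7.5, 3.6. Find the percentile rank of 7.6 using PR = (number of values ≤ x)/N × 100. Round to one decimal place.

54.5

N = 11.
Strictly below 7.6: 5. Equal to 7.6: 1.
PR = 6/11 × 100 = 54.5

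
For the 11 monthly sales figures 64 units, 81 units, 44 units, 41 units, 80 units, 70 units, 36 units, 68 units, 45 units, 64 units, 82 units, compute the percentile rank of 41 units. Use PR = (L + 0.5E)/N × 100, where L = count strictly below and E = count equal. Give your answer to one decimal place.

N = 11.
Strictly below 41: 1. Equal to 41: 1.
PR = (1 + 0.5·1)/11 × 100 = 13.6

13.6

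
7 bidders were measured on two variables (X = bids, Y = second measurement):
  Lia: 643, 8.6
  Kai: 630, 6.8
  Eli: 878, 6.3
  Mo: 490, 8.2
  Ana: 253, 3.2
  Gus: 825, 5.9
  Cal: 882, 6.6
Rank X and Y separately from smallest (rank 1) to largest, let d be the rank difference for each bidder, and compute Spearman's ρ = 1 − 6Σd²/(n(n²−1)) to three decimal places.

Ranks of variable 1: 4, 3, 6, 2, 1, 5, 7
Ranks of variable 2: 7, 5, 3, 6, 1, 2, 4
d = r₁ − r₂: -3, -2, 3, -4, 0, 3, 3
d²: 9, 4, 9, 16, 0, 9, 9; Σd² = 56
ρ = 1 − 6·56/(7·48) = 1 − 336/336 = 0.000

0.000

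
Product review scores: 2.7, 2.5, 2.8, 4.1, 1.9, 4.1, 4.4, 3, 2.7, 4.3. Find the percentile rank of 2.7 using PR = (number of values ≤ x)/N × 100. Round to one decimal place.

N = 10.
Strictly below 2.7: 2. Equal to 2.7: 2.
PR = 4/10 × 100 = 40.0

40.0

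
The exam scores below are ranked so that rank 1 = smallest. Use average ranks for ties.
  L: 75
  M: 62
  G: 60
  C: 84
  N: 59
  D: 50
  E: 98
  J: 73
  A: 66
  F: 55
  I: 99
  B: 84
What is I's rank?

12

Sorted (ascending): 50, 55, 59, 60, 62, 66, 73, 75, 84, 84, 98, 99
The 2 values of 84 occupy positions 9–10 → average rank (9+10)/2 = 9.5.
I has value 99 → rank 12.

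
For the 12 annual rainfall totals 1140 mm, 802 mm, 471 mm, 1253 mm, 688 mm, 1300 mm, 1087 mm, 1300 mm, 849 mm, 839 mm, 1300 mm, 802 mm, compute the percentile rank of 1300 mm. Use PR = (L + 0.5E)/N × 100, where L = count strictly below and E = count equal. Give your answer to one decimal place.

N = 12.
Strictly below 1300: 9. Equal to 1300: 3.
PR = (9 + 0.5·3)/12 × 100 = 87.5

87.5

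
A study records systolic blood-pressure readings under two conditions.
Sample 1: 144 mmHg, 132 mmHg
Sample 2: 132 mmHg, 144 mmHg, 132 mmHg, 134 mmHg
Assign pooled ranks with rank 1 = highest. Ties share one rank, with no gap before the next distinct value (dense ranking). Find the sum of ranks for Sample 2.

9

Sorted (descending): 144, 144, 134, 132, 132, 132
The 2 values of 144 share dense rank 1.
The 3 values of 132 share dense rank 3.
Remaining distinct values take the next consecutive integers.
Sample 2 values → pooled ranks: 132→3, 144→1, 132→3, 134→2
Rank sum = 3 + 1 + 3 + 2 = 9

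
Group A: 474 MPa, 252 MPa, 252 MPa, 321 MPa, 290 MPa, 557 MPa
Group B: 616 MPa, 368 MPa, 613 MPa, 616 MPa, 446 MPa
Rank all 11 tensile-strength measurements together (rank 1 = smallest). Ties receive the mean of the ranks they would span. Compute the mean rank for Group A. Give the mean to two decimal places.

4.17

Sorted (ascending): 252, 252, 290, 321, 368, 446, 474, 557, 613, 616, 616
The 2 values of 252 occupy positions 1–2 → average rank (1+2)/2 = 1.5.
The 2 values of 616 occupy positions 10–11 → average rank (10+11)/2 = 10.5.
Group A values → pooled ranks: 474→7, 252→1.5, 252→1.5, 321→4, 290→3, 557→8
Mean rank = (7 + 1.5 + 1.5 + 4 + 3 + 8) / 6 = 4.17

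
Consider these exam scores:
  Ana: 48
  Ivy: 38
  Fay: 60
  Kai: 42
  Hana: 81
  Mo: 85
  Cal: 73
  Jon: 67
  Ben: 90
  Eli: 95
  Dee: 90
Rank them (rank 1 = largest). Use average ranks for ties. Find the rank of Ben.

2.5

Sorted (descending): 95, 90, 90, 85, 81, 73, 67, 60, 48, 42, 38
The 2 values of 90 occupy positions 2–3 → average rank (2+3)/2 = 2.5.
Ben has value 90 → rank 2.5.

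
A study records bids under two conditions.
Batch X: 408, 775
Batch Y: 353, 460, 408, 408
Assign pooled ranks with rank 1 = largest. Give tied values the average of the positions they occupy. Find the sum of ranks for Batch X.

Sorted (descending): 775, 460, 408, 408, 408, 353
The 3 values of 408 occupy positions 3–5 → average rank 4.
Batch X values → pooled ranks: 408→4, 775→1
Rank sum = 4 + 1 = 5

5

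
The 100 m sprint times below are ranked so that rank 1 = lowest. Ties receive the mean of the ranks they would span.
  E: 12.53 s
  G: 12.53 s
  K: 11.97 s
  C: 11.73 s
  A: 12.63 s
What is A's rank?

5

Sorted (ascending): 11.73, 11.97, 12.53, 12.53, 12.63
The 2 values of 12.53 occupy positions 3–4 → average rank (3+4)/2 = 3.5.
A has value 12.63 s → rank 5.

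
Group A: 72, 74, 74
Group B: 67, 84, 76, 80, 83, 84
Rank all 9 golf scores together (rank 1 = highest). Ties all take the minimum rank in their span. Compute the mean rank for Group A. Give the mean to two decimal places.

6.67

Sorted (descending): 84, 84, 83, 80, 76, 74, 74, 72, 67
The 2 values of 84 occupy positions 1–2 → each gets rank 1.
The 2 values of 74 occupy positions 6–7 → each gets rank 6.
Group A values → pooled ranks: 72→8, 74→6, 74→6
Mean rank = (8 + 6 + 6) / 3 = 6.67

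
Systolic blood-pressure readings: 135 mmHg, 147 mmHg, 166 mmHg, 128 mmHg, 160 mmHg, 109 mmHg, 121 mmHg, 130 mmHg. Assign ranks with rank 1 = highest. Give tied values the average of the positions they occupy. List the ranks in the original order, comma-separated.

Sorted (descending): 166, 160, 147, 135, 130, 128, 121, 109
No ties — each value takes its position as its rank.

4, 3, 1, 6, 2, 8, 7, 5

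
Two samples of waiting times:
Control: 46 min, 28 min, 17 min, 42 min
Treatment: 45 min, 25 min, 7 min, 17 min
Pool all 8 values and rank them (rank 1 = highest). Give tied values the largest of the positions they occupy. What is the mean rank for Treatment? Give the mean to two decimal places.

5.50

Sorted (descending): 46, 45, 42, 28, 25, 17, 17, 7
The 2 values of 17 occupy positions 6–7 → each gets rank 7.
Treatment values → pooled ranks: 45→2, 25→5, 7→8, 17→7
Mean rank = (2 + 5 + 8 + 7) / 4 = 5.50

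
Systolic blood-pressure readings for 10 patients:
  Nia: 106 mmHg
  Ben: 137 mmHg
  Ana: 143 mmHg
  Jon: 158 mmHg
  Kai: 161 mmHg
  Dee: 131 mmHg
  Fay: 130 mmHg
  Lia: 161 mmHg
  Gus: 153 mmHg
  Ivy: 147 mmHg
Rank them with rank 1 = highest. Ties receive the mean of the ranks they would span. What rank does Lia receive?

Sorted (descending): 161, 161, 158, 153, 147, 143, 137, 131, 130, 106
The 2 values of 161 occupy positions 1–2 → average rank (1+2)/2 = 1.5.
Lia has value 161 mmHg → rank 1.5.

1.5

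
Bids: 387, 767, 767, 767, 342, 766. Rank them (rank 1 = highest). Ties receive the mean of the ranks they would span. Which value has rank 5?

387

Sorted (descending): 767, 767, 767, 766, 387, 342
The 3 values of 767 occupy positions 1–3 → average rank 2.
Rank 5 → value 387.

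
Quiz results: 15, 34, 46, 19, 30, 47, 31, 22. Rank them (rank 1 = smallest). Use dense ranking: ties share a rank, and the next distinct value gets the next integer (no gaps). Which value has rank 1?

15

Sorted (ascending): 15, 19, 22, 30, 31, 34, 46, 47
No ties — each value takes its position as its rank.
Rank 1 → value 15.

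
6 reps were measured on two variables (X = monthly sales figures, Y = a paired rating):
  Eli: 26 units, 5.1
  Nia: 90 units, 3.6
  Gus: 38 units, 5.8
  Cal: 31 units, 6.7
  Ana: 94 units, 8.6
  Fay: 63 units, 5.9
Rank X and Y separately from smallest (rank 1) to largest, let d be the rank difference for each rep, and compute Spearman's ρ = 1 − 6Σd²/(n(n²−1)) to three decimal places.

Ranks of variable 1: 1, 5, 3, 2, 6, 4
Ranks of variable 2: 2, 1, 3, 5, 6, 4
d = r₁ − r₂: -1, 4, 0, -3, 0, 0
d²: 1, 16, 0, 9, 0, 0; Σd² = 26
ρ = 1 − 6·26/(6·35) = 1 − 156/210 = 0.257

0.257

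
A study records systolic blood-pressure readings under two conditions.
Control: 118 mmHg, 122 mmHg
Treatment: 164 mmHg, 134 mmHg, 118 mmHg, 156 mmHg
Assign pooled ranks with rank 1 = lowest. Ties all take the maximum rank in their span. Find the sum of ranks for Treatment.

17

Sorted (ascending): 118, 118, 122, 134, 156, 164
The 2 values of 118 occupy positions 1–2 → each gets rank 2.
Treatment values → pooled ranks: 164→6, 134→4, 118→2, 156→5
Rank sum = 6 + 4 + 2 + 5 = 17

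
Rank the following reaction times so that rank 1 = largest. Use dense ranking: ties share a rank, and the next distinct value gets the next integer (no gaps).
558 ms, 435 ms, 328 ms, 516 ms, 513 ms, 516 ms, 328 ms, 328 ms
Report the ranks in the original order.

Sorted (descending): 558, 516, 516, 513, 435, 328, 328, 328
The 2 values of 516 share dense rank 2.
The 3 values of 328 share dense rank 5.
Remaining distinct values take the next consecutive integers.

1, 4, 5, 2, 3, 2, 5, 5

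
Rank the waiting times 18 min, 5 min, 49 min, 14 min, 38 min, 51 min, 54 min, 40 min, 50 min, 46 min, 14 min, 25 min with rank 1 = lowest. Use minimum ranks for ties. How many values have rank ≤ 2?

3

Sorted (ascending): 5, 14, 14, 18, 25, 38, 40, 46, 49, 50, 51, 54
The 2 values of 14 occupy positions 2–3 → each gets rank 2.
Ranks ≤ 2: {1, 2, 2} → 3 values.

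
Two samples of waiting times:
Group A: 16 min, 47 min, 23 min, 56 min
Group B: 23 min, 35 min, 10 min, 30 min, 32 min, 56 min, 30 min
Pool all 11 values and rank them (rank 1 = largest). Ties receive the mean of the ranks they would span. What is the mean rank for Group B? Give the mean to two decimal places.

6.14

Sorted (descending): 56, 56, 47, 35, 32, 30, 30, 23, 23, 16, 10
The 2 values of 56 occupy positions 1–2 → average rank (1+2)/2 = 1.5.
The 2 values of 30 occupy positions 6–7 → average rank (6+7)/2 = 6.5.
The 2 values of 23 occupy positions 8–9 → average rank (8+9)/2 = 8.5.
Group B values → pooled ranks: 23→8.5, 35→4, 10→11, 30→6.5, 32→5, 56→1.5, 30→6.5
Mean rank = (8.5 + 4 + 11 + 6.5 + 5 + 1.5 + 6.5) / 7 = 6.14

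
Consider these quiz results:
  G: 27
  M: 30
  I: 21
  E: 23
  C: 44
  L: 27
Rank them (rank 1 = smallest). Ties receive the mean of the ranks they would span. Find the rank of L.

Sorted (ascending): 21, 23, 27, 27, 30, 44
The 2 values of 27 occupy positions 3–4 → average rank (3+4)/2 = 3.5.
L has value 27 → rank 3.5.

3.5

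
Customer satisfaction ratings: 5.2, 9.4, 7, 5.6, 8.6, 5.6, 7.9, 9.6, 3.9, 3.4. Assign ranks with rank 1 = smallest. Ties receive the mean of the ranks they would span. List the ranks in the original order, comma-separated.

Sorted (ascending): 3.4, 3.9, 5.2, 5.6, 5.6, 7, 7.9, 8.6, 9.4, 9.6
The 2 values of 5.6 occupy positions 4–5 → average rank (4+5)/2 = 4.5.

3, 9, 6, 4.5, 8, 4.5, 7, 10, 2, 1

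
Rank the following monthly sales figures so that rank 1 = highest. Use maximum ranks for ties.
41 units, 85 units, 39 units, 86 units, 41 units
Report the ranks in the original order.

Sorted (descending): 86, 85, 41, 41, 39
The 2 values of 41 occupy positions 3–4 → each gets rank 4.

4, 2, 5, 1, 4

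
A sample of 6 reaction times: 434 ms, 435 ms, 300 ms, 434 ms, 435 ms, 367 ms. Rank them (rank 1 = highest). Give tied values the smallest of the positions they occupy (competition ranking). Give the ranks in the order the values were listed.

3, 1, 6, 3, 1, 5

Sorted (descending): 435, 435, 434, 434, 367, 300
The 2 values of 435 occupy positions 1–2 → each gets rank 1.
The 2 values of 434 occupy positions 3–4 → each gets rank 3.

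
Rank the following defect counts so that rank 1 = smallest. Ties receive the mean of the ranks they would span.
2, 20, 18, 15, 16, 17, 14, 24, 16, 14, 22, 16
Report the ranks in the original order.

1, 10, 9, 4, 6, 8, 2.5, 12, 6, 2.5, 11, 6

Sorted (ascending): 2, 14, 14, 15, 16, 16, 16, 17, 18, 20, 22, 24
The 2 values of 14 occupy positions 2–3 → average rank (2+3)/2 = 2.5.
The 3 values of 16 occupy positions 5–7 → average rank 6.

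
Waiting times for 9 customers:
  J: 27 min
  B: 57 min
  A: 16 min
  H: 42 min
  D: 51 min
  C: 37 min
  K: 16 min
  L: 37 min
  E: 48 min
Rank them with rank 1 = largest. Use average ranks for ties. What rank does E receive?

3

Sorted (descending): 57, 51, 48, 42, 37, 37, 27, 16, 16
The 2 values of 37 occupy positions 5–6 → average rank (5+6)/2 = 5.5.
The 2 values of 16 occupy positions 8–9 → average rank (8+9)/2 = 8.5.
E has value 48 min → rank 3.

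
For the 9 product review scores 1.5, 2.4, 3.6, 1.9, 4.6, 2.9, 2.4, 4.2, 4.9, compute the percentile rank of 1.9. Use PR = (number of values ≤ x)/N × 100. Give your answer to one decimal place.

N = 9.
Strictly below 1.9: 1. Equal to 1.9: 1.
PR = 2/9 × 100 = 22.2

22.2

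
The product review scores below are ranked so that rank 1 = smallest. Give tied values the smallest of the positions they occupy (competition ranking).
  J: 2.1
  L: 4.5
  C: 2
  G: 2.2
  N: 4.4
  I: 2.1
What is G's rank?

4

Sorted (ascending): 2, 2.1, 2.1, 2.2, 4.4, 4.5
The 2 values of 2.1 occupy positions 2–3 → each gets rank 2.
G has value 2.2 → rank 4.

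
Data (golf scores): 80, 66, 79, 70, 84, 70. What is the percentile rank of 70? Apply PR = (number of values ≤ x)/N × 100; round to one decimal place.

N = 6.
Strictly below 70: 1. Equal to 70: 2.
PR = 3/6 × 100 = 50.0

50.0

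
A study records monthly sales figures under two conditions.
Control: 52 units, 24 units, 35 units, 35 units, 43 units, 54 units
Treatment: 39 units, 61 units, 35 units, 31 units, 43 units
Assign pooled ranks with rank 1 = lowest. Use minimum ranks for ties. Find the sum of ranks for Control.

Sorted (ascending): 24, 31, 35, 35, 35, 39, 43, 43, 52, 54, 61
The 3 values of 35 occupy positions 3–5 → each gets rank 3.
The 2 values of 43 occupy positions 7–8 → each gets rank 7.
Control values → pooled ranks: 52→9, 24→1, 35→3, 35→3, 43→7, 54→10
Rank sum = 9 + 1 + 3 + 3 + 7 + 10 = 33

33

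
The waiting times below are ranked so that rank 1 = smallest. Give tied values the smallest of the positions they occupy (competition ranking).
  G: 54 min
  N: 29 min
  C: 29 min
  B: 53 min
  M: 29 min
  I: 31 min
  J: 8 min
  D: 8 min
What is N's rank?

3

Sorted (ascending): 8, 8, 29, 29, 29, 31, 53, 54
The 2 values of 8 occupy positions 1–2 → each gets rank 1.
The 3 values of 29 occupy positions 3–5 → each gets rank 3.
N has value 29 min → rank 3.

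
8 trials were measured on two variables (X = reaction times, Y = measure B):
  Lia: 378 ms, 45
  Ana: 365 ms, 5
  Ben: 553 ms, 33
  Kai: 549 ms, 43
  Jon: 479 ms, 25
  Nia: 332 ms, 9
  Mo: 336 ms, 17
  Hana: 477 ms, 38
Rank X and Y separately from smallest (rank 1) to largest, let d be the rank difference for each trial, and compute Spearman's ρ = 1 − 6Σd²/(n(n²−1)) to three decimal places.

0.571

Ranks of variable 1: 4, 3, 8, 7, 6, 1, 2, 5
Ranks of variable 2: 8, 1, 5, 7, 4, 2, 3, 6
d = r₁ − r₂: -4, 2, 3, 0, 2, -1, -1, -1
d²: 16, 4, 9, 0, 4, 1, 1, 1; Σd² = 36
ρ = 1 − 6·36/(8·63) = 1 − 216/504 = 0.571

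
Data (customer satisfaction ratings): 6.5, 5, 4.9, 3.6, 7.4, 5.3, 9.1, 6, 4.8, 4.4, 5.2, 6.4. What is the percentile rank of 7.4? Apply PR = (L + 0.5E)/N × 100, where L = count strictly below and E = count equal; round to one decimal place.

87.5

N = 12.
Strictly below 7.4: 10. Equal to 7.4: 1.
PR = (10 + 0.5·1)/12 × 100 = 87.5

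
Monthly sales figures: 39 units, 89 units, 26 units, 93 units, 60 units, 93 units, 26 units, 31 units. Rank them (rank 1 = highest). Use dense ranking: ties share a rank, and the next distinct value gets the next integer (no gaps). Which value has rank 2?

Sorted (descending): 93, 93, 89, 60, 39, 31, 26, 26
The 2 values of 93 share dense rank 1.
The 2 values of 26 share dense rank 6.
Remaining distinct values take the next consecutive integers.
Rank 2 → value 89.

89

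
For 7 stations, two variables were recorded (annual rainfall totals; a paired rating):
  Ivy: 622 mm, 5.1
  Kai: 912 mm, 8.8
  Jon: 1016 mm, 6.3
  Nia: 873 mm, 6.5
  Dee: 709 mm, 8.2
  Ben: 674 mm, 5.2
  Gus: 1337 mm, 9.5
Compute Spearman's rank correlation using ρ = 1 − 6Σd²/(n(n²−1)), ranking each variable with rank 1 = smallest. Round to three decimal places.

Ranks of variable 1: 1, 5, 6, 4, 3, 2, 7
Ranks of variable 2: 1, 6, 3, 4, 5, 2, 7
d = r₁ − r₂: 0, -1, 3, 0, -2, 0, 0
d²: 0, 1, 9, 0, 4, 0, 0; Σd² = 14
ρ = 1 − 6·14/(7·48) = 1 − 84/336 = 0.750

0.750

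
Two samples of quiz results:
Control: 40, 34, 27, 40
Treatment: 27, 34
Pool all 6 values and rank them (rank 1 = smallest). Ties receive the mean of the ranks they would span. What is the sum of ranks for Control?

16

Sorted (ascending): 27, 27, 34, 34, 40, 40
The 2 values of 27 occupy positions 1–2 → average rank (1+2)/2 = 1.5.
The 2 values of 34 occupy positions 3–4 → average rank (3+4)/2 = 3.5.
The 2 values of 40 occupy positions 5–6 → average rank (5+6)/2 = 5.5.
Control values → pooled ranks: 40→5.5, 34→3.5, 27→1.5, 40→5.5
Rank sum = 5.5 + 3.5 + 1.5 + 5.5 = 16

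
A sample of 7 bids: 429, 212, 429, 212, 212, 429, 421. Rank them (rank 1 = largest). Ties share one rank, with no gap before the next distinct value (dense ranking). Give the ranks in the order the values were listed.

Sorted (descending): 429, 429, 429, 421, 212, 212, 212
The 3 values of 429 share dense rank 1.
The 3 values of 212 share dense rank 3.
Remaining distinct values take the next consecutive integers.

1, 3, 1, 3, 3, 1, 2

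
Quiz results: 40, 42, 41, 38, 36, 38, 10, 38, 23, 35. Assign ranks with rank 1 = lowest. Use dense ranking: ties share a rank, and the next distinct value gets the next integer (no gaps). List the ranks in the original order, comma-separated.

Sorted (ascending): 10, 23, 35, 36, 38, 38, 38, 40, 41, 42
The 3 values of 38 share dense rank 5.
Remaining distinct values take the next consecutive integers.

6, 8, 7, 5, 4, 5, 1, 5, 2, 3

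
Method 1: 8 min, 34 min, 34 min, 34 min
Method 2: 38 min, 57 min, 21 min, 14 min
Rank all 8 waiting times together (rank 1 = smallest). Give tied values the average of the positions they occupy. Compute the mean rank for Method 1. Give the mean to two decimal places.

Sorted (ascending): 8, 14, 21, 34, 34, 34, 38, 57
The 3 values of 34 occupy positions 4–6 → average rank 5.
Method 1 values → pooled ranks: 8→1, 34→5, 34→5, 34→5
Mean rank = (1 + 5 + 5 + 5) / 4 = 4.00

4.00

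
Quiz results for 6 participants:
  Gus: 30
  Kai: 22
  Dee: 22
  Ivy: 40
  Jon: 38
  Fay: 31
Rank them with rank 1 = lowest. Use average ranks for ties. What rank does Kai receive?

1.5

Sorted (ascending): 22, 22, 30, 31, 38, 40
The 2 values of 22 occupy positions 1–2 → average rank (1+2)/2 = 1.5.
Kai has value 22 → rank 1.5.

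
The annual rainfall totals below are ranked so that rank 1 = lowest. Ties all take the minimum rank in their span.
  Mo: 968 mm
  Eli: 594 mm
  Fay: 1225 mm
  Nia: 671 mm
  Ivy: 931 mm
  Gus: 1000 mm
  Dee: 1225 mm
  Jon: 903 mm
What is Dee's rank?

Sorted (ascending): 594, 671, 903, 931, 968, 1000, 1225, 1225
The 2 values of 1225 occupy positions 7–8 → each gets rank 7.
Dee has value 1225 mm → rank 7.

7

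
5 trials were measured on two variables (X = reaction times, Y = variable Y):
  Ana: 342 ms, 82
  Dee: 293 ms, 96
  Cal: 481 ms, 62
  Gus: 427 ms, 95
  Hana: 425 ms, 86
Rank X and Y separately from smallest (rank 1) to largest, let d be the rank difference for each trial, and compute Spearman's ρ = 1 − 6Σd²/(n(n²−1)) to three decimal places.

-0.600

Ranks of variable 1: 2, 1, 5, 4, 3
Ranks of variable 2: 2, 5, 1, 4, 3
d = r₁ − r₂: 0, -4, 4, 0, 0
d²: 0, 16, 16, 0, 0; Σd² = 32
ρ = 1 − 6·32/(5·24) = 1 − 192/120 = -0.600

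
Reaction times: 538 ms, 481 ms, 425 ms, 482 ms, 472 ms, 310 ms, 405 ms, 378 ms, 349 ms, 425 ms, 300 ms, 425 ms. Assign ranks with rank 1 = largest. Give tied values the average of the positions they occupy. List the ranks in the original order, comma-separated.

Sorted (descending): 538, 482, 481, 472, 425, 425, 425, 405, 378, 349, 310, 300
The 3 values of 425 occupy positions 5–7 → average rank 6.

1, 3, 6, 2, 4, 11, 8, 9, 10, 6, 12, 6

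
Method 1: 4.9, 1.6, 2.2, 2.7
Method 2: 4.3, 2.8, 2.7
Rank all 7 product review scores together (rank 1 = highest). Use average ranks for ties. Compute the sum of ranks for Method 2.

9.5

Sorted (descending): 4.9, 4.3, 2.8, 2.7, 2.7, 2.2, 1.6
The 2 values of 2.7 occupy positions 4–5 → average rank (4+5)/2 = 4.5.
Method 2 values → pooled ranks: 4.3→2, 2.8→3, 2.7→4.5
Rank sum = 2 + 3 + 4.5 = 9.5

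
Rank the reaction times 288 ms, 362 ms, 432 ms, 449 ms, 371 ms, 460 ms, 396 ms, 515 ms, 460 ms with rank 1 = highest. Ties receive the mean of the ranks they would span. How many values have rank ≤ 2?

1

Sorted (descending): 515, 460, 460, 449, 432, 396, 371, 362, 288
The 2 values of 460 occupy positions 2–3 → average rank (2+3)/2 = 2.5.
Ranks ≤ 2: {1} → 1 value.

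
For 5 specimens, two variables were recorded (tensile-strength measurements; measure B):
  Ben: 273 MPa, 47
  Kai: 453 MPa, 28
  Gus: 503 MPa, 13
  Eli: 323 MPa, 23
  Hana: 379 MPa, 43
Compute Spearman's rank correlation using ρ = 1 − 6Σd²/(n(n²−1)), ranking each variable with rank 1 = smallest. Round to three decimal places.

-0.700

Ranks of variable 1: 1, 4, 5, 2, 3
Ranks of variable 2: 5, 3, 1, 2, 4
d = r₁ − r₂: -4, 1, 4, 0, -1
d²: 16, 1, 16, 0, 1; Σd² = 34
ρ = 1 − 6·34/(5·24) = 1 − 204/120 = -0.700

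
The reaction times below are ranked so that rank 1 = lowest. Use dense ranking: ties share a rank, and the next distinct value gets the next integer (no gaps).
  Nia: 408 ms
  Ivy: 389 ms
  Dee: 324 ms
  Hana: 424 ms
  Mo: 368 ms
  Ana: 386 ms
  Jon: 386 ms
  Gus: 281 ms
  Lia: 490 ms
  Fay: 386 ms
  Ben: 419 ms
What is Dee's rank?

2

Sorted (ascending): 281, 324, 368, 386, 386, 386, 389, 408, 419, 424, 490
The 3 values of 386 share dense rank 4.
Remaining distinct values take the next consecutive integers.
Dee has value 324 ms → rank 2.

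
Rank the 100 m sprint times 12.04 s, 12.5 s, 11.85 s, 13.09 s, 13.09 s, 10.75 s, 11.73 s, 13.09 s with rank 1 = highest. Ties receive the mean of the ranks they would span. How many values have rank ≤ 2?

Sorted (descending): 13.09, 13.09, 13.09, 12.5, 12.04, 11.85, 11.73, 10.75
The 3 values of 13.09 occupy positions 1–3 → average rank 2.
Ranks ≤ 2: {2, 2, 2} → 3 values.

3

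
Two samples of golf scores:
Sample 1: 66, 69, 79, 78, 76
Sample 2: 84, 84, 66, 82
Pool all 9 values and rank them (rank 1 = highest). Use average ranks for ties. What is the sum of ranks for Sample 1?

30.5

Sorted (descending): 84, 84, 82, 79, 78, 76, 69, 66, 66
The 2 values of 84 occupy positions 1–2 → average rank (1+2)/2 = 1.5.
The 2 values of 66 occupy positions 8–9 → average rank (8+9)/2 = 8.5.
Sample 1 values → pooled ranks: 66→8.5, 69→7, 79→4, 78→5, 76→6
Rank sum = 8.5 + 7 + 4 + 5 + 6 = 30.5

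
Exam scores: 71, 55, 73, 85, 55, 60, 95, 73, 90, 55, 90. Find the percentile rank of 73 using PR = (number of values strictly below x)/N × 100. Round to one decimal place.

N = 11.
Strictly below 73: 5. Equal to 73: 2.
PR = 5/11 × 100 = 45.5

45.5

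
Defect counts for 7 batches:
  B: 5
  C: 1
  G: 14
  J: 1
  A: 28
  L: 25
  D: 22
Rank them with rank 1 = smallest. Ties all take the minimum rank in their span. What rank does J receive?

Sorted (ascending): 1, 1, 5, 14, 22, 25, 28
The 2 values of 1 occupy positions 1–2 → each gets rank 1.
J has value 1 → rank 1.

1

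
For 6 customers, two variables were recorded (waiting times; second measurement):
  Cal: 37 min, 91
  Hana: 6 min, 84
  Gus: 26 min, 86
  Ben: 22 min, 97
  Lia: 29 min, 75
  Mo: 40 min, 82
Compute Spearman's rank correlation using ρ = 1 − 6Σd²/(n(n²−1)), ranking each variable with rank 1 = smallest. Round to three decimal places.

-0.314

Ranks of variable 1: 5, 1, 3, 2, 4, 6
Ranks of variable 2: 5, 3, 4, 6, 1, 2
d = r₁ − r₂: 0, -2, -1, -4, 3, 4
d²: 0, 4, 1, 16, 9, 16; Σd² = 46
ρ = 1 − 6·46/(6·35) = 1 − 276/210 = -0.314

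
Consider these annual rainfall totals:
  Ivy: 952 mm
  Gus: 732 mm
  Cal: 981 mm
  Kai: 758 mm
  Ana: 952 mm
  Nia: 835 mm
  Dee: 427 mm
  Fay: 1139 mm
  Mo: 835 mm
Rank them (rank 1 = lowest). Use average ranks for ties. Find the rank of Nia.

Sorted (ascending): 427, 732, 758, 835, 835, 952, 952, 981, 1139
The 2 values of 835 occupy positions 4–5 → average rank (4+5)/2 = 4.5.
The 2 values of 952 occupy positions 6–7 → average rank (6+7)/2 = 6.5.
Nia has value 835 mm → rank 4.5.

4.5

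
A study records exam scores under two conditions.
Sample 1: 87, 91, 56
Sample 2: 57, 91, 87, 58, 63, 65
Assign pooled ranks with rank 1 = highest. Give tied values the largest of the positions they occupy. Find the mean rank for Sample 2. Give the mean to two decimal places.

5.33

Sorted (descending): 91, 91, 87, 87, 65, 63, 58, 57, 56
The 2 values of 91 occupy positions 1–2 → each gets rank 2.
The 2 values of 87 occupy positions 3–4 → each gets rank 4.
Sample 2 values → pooled ranks: 57→8, 91→2, 87→4, 58→7, 63→6, 65→5
Mean rank = (8 + 2 + 4 + 7 + 6 + 5) / 6 = 5.33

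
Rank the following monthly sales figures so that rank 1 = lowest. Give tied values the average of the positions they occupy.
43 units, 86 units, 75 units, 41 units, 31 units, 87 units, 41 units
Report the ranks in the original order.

4, 6, 5, 2.5, 1, 7, 2.5

Sorted (ascending): 31, 41, 41, 43, 75, 86, 87
The 2 values of 41 occupy positions 2–3 → average rank (2+3)/2 = 2.5.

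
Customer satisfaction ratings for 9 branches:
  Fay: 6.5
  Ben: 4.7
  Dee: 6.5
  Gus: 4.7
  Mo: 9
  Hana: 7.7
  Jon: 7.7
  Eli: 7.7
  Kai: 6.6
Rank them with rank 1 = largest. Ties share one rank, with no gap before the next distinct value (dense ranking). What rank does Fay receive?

4

Sorted (descending): 9, 7.7, 7.7, 7.7, 6.6, 6.5, 6.5, 4.7, 4.7
The 3 values of 7.7 share dense rank 2.
The 2 values of 6.5 share dense rank 4.
The 2 values of 4.7 share dense rank 5.
Remaining distinct values take the next consecutive integers.
Fay has value 6.5 → rank 4.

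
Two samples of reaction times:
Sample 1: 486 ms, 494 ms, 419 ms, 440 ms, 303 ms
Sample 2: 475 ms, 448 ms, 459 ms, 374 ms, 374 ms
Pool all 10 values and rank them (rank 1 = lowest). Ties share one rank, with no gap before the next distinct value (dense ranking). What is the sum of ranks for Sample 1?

Sorted (ascending): 303, 374, 374, 419, 440, 448, 459, 475, 486, 494
The 2 values of 374 share dense rank 2.
Remaining distinct values take the next consecutive integers.
Sample 1 values → pooled ranks: 486→8, 494→9, 419→3, 440→4, 303→1
Rank sum = 8 + 9 + 3 + 4 + 1 = 25

25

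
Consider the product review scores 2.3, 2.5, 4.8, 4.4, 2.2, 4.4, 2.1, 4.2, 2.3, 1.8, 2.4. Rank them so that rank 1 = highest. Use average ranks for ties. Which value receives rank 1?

4.8

Sorted (descending): 4.8, 4.4, 4.4, 4.2, 2.5, 2.4, 2.3, 2.3, 2.2, 2.1, 1.8
The 2 values of 4.4 occupy positions 2–3 → average rank (2+3)/2 = 2.5.
The 2 values of 2.3 occupy positions 7–8 → average rank (7+8)/2 = 7.5.
Rank 1 → value 4.8.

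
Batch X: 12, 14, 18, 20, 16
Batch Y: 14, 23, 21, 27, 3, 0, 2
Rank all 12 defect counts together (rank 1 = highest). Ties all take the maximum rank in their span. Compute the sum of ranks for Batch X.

32

Sorted (descending): 27, 23, 21, 20, 18, 16, 14, 14, 12, 3, 2, 0
The 2 values of 14 occupy positions 7–8 → each gets rank 8.
Batch X values → pooled ranks: 12→9, 14→8, 18→5, 20→4, 16→6
Rank sum = 9 + 8 + 5 + 4 + 6 = 32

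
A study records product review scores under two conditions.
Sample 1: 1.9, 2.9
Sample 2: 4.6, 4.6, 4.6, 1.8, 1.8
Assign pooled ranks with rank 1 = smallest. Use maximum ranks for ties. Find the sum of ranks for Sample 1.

7

Sorted (ascending): 1.8, 1.8, 1.9, 2.9, 4.6, 4.6, 4.6
The 2 values of 1.8 occupy positions 1–2 → each gets rank 2.
The 3 values of 4.6 occupy positions 5–7 → each gets rank 7.
Sample 1 values → pooled ranks: 1.9→3, 2.9→4
Rank sum = 3 + 4 = 7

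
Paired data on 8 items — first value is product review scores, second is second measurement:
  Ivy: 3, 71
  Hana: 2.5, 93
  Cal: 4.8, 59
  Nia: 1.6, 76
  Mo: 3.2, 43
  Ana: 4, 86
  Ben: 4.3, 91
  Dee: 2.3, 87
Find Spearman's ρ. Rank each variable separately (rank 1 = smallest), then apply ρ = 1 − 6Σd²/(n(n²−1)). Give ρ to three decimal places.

Ranks of variable 1: 4, 3, 8, 1, 5, 6, 7, 2
Ranks of variable 2: 3, 8, 2, 4, 1, 5, 7, 6
d = r₁ − r₂: 1, -5, 6, -3, 4, 1, 0, -4
d²: 1, 25, 36, 9, 16, 1, 0, 16; Σd² = 104
ρ = 1 − 6·104/(8·63) = 1 − 624/504 = -0.238

-0.238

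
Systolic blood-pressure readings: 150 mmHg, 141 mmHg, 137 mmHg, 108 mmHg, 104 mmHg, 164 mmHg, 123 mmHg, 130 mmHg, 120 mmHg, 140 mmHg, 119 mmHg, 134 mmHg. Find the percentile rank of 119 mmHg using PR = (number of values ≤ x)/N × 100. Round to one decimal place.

25.0

N = 12.
Strictly below 119: 2. Equal to 119: 1.
PR = 3/12 × 100 = 25.0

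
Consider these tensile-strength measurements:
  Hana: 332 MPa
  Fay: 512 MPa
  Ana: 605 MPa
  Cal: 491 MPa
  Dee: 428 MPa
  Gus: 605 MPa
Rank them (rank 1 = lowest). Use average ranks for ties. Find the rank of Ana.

5.5

Sorted (ascending): 332, 428, 491, 512, 605, 605
The 2 values of 605 occupy positions 5–6 → average rank (5+6)/2 = 5.5.
Ana has value 605 MPa → rank 5.5.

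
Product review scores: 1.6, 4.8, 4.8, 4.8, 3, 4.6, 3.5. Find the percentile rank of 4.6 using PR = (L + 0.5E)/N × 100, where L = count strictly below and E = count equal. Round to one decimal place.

50.0

N = 7.
Strictly below 4.6: 3. Equal to 4.6: 1.
PR = (3 + 0.5·1)/7 × 100 = 50.0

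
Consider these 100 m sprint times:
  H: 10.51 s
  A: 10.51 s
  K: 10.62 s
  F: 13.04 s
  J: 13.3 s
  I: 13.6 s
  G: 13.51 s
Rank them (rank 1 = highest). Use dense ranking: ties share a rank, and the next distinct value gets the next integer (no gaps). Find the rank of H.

Sorted (descending): 13.6, 13.51, 13.3, 13.04, 10.62, 10.51, 10.51
The 2 values of 10.51 share dense rank 6.
Remaining distinct values take the next consecutive integers.
H has value 10.51 s → rank 6.

6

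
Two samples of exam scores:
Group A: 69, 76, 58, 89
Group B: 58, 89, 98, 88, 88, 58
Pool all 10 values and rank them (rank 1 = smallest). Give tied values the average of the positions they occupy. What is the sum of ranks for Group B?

Sorted (ascending): 58, 58, 58, 69, 76, 88, 88, 89, 89, 98
The 3 values of 58 occupy positions 1–3 → average rank 2.
The 2 values of 88 occupy positions 6–7 → average rank (6+7)/2 = 6.5.
The 2 values of 89 occupy positions 8–9 → average rank (8+9)/2 = 8.5.
Group B values → pooled ranks: 58→2, 89→8.5, 98→10, 88→6.5, 88→6.5, 58→2
Rank sum = 2 + 8.5 + 10 + 6.5 + 6.5 + 2 = 35.5

35.5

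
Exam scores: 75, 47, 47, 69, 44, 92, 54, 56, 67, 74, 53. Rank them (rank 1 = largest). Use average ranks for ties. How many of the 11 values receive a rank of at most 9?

8

Sorted (descending): 92, 75, 74, 69, 67, 56, 54, 53, 47, 47, 44
The 2 values of 47 occupy positions 9–10 → average rank (9+10)/2 = 9.5.
Ranks ≤ 9: {1, 2, 3, 4, 5, 6, 7, 8} → 8 values.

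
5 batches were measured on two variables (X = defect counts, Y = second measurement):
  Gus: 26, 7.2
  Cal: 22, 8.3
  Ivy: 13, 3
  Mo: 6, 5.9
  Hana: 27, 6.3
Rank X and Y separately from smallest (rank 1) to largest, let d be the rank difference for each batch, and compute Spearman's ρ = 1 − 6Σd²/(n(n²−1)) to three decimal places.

Ranks of variable 1: 4, 3, 2, 1, 5
Ranks of variable 2: 4, 5, 1, 2, 3
d = r₁ − r₂: 0, -2, 1, -1, 2
d²: 0, 4, 1, 1, 4; Σd² = 10
ρ = 1 − 6·10/(5·24) = 1 − 60/120 = 0.500

0.500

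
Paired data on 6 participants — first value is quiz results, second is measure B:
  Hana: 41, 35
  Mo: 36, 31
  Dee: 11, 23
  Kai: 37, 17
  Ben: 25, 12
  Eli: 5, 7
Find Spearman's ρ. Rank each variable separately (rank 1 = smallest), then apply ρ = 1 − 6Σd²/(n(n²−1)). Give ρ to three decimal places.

0.714

Ranks of variable 1: 6, 4, 2, 5, 3, 1
Ranks of variable 2: 6, 5, 4, 3, 2, 1
d = r₁ − r₂: 0, -1, -2, 2, 1, 0
d²: 0, 1, 4, 4, 1, 0; Σd² = 10
ρ = 1 − 6·10/(6·35) = 1 − 60/210 = 0.714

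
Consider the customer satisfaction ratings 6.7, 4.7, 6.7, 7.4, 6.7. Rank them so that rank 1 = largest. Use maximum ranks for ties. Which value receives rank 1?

7.4

Sorted (descending): 7.4, 6.7, 6.7, 6.7, 4.7
The 3 values of 6.7 occupy positions 2–4 → each gets rank 4.
Rank 1 → value 7.4.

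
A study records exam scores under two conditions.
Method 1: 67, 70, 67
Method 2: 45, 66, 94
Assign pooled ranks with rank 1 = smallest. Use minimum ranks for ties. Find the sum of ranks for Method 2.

9

Sorted (ascending): 45, 66, 67, 67, 70, 94
The 2 values of 67 occupy positions 3–4 → each gets rank 3.
Method 2 values → pooled ranks: 45→1, 66→2, 94→6
Rank sum = 1 + 2 + 6 = 9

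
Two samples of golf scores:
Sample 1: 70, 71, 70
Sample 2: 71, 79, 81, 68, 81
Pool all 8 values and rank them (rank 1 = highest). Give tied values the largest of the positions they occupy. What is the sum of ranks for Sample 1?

19

Sorted (descending): 81, 81, 79, 71, 71, 70, 70, 68
The 2 values of 81 occupy positions 1–2 → each gets rank 2.
The 2 values of 71 occupy positions 4–5 → each gets rank 5.
The 2 values of 70 occupy positions 6–7 → each gets rank 7.
Sample 1 values → pooled ranks: 70→7, 71→5, 70→7
Rank sum = 7 + 5 + 7 = 19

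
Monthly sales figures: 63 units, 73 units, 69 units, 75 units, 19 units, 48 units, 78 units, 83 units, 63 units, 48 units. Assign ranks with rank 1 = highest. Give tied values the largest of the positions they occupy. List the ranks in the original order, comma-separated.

Sorted (descending): 83, 78, 75, 73, 69, 63, 63, 48, 48, 19
The 2 values of 63 occupy positions 6–7 → each gets rank 7.
The 2 values of 48 occupy positions 8–9 → each gets rank 9.

7, 4, 5, 3, 10, 9, 2, 1, 7, 9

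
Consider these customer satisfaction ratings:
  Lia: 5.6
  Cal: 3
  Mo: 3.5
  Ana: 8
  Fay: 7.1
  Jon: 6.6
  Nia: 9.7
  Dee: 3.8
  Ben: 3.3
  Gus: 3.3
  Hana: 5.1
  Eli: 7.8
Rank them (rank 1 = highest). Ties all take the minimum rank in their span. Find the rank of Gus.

Sorted (descending): 9.7, 8, 7.8, 7.1, 6.6, 5.6, 5.1, 3.8, 3.5, 3.3, 3.3, 3
The 2 values of 3.3 occupy positions 10–11 → each gets rank 10.
Gus has value 3.3 → rank 10.

10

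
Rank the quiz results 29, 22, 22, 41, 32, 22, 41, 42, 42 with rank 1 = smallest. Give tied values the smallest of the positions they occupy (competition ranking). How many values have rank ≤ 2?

Sorted (ascending): 22, 22, 22, 29, 32, 41, 41, 42, 42
The 3 values of 22 occupy positions 1–3 → each gets rank 1.
The 2 values of 41 occupy positions 6–7 → each gets rank 6.
The 2 values of 42 occupy positions 8–9 → each gets rank 8.
Ranks ≤ 2: {1, 1, 1} → 3 values.

3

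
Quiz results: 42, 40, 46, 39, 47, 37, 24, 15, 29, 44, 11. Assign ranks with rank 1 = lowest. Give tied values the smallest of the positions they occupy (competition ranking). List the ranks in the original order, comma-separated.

Sorted (ascending): 11, 15, 24, 29, 37, 39, 40, 42, 44, 46, 47
No ties — each value takes its position as its rank.

8, 7, 10, 6, 11, 5, 3, 2, 4, 9, 1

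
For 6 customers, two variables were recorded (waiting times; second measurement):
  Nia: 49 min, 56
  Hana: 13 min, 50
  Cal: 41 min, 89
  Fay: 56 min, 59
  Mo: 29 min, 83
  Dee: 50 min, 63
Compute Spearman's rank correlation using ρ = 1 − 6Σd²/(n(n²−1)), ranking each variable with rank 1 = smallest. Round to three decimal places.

Ranks of variable 1: 4, 1, 3, 6, 2, 5
Ranks of variable 2: 2, 1, 6, 3, 5, 4
d = r₁ − r₂: 2, 0, -3, 3, -3, 1
d²: 4, 0, 9, 9, 9, 1; Σd² = 32
ρ = 1 − 6·32/(6·35) = 1 − 192/210 = 0.086

0.086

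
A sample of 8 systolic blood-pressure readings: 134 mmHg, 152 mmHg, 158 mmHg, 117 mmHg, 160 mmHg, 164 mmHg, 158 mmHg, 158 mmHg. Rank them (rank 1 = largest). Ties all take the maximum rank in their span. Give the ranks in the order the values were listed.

Sorted (descending): 164, 160, 158, 158, 158, 152, 134, 117
The 3 values of 158 occupy positions 3–5 → each gets rank 5.

7, 6, 5, 8, 2, 1, 5, 5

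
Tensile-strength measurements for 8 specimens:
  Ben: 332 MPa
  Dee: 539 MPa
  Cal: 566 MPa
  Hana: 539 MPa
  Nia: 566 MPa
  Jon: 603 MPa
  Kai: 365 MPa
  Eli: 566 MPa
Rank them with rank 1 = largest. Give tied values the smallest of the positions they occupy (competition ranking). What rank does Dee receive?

Sorted (descending): 603, 566, 566, 566, 539, 539, 365, 332
The 3 values of 566 occupy positions 2–4 → each gets rank 2.
The 2 values of 539 occupy positions 5–6 → each gets rank 5.
Dee has value 539 MPa → rank 5.

5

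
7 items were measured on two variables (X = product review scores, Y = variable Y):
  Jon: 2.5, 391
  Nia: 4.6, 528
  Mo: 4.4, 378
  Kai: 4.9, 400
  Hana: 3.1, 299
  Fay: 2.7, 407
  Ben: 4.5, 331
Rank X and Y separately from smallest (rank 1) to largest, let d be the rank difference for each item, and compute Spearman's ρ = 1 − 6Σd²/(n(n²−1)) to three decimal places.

0.214

Ranks of variable 1: 1, 6, 4, 7, 3, 2, 5
Ranks of variable 2: 4, 7, 3, 5, 1, 6, 2
d = r₁ − r₂: -3, -1, 1, 2, 2, -4, 3
d²: 9, 1, 1, 4, 4, 16, 9; Σd² = 44
ρ = 1 − 6·44/(7·48) = 1 − 264/336 = 0.214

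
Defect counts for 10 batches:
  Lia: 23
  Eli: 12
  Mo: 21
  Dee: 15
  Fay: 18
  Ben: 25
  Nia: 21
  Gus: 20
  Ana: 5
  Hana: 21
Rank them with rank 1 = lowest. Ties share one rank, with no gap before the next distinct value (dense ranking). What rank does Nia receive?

Sorted (ascending): 5, 12, 15, 18, 20, 21, 21, 21, 23, 25
The 3 values of 21 share dense rank 6.
Remaining distinct values take the next consecutive integers.
Nia has value 21 → rank 6.

6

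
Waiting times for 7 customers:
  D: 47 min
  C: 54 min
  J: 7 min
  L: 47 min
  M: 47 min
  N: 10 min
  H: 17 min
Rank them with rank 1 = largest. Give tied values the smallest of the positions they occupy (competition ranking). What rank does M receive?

2

Sorted (descending): 54, 47, 47, 47, 17, 10, 7
The 3 values of 47 occupy positions 2–4 → each gets rank 2.
M has value 47 min → rank 2.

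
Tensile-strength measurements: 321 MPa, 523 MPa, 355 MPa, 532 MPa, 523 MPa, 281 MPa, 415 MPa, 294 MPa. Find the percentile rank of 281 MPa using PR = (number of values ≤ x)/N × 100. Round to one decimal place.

N = 8.
Strictly below 281: 0. Equal to 281: 1.
PR = 1/8 × 100 = 12.5

12.5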